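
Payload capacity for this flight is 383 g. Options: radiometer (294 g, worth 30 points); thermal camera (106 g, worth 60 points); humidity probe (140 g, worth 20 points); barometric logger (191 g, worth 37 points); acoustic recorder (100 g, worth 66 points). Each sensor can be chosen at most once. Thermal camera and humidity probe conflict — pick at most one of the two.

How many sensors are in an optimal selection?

2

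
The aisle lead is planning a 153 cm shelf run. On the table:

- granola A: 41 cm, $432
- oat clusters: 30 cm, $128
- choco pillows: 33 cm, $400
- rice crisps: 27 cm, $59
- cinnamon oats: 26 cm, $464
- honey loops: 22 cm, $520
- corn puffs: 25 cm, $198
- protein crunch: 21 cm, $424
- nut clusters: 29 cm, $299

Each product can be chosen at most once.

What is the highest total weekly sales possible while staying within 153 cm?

2240

Ranking by ratio (weekly sales/cm): honey loops 23.64, protein crunch 20.19, cinnamon oats 17.85, choco pillows 12.12.
Best packing: granola A + choco pillows + cinnamon oats + honey loops + protein crunch — 143 cm, 2240 total.
The closest alternative, granola A + cinnamon oats + honey loops + protein crunch + nut clusters, reaches only 2139.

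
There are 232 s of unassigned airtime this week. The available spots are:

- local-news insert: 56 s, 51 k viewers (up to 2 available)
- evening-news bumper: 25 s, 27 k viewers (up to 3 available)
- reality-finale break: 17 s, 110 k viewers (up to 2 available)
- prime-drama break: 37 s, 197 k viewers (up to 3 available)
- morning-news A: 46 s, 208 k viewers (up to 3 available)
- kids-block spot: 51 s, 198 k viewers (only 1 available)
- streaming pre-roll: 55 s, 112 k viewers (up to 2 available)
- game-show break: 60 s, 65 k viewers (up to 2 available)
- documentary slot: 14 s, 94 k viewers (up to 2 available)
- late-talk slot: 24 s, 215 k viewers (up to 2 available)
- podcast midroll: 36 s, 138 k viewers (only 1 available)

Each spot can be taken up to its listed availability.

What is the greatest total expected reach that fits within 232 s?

1440

Greedy by ratio would take 2×reality-finale break + 3×prime-drama break + 2×documentary slot + 2×late-talk slot: 221 s used, total 1429.
The 37 s tied up in prime-drama break is better spent on morning-news A — total rises to 1440 (230 s).
Nothing else within 232 s beats 1440.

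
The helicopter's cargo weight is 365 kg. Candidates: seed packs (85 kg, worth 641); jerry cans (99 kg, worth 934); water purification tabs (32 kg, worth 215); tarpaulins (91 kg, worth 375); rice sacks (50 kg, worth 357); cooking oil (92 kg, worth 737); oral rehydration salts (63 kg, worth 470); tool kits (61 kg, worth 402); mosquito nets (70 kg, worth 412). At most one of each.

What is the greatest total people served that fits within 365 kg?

2900

Ranking by ratio (people served/kg): jerry cans 9.43, cooking oil 8.01, seed packs 7.54.
Greedy by ratio would take seed packs + jerry cans + cooking oil + oral rehydration salts: 339 kg used, total 2782.
Replace seed packs with rice sacks + tool kits: the trade gains 118 net, giving 2900 at 365 kg.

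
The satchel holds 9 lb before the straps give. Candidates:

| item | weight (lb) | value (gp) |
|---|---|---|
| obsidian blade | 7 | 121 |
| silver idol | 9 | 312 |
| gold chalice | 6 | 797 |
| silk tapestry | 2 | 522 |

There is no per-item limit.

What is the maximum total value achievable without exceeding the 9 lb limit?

Ranking by ratio (value/lb): silk tapestry 261.00, gold chalice 132.83, silver idol 34.67, obsidian blade 17.29.
Best packing: 4×silk tapestry — 8 lb, 2088 total.
Nothing else within 9 lb beats 2088.

2088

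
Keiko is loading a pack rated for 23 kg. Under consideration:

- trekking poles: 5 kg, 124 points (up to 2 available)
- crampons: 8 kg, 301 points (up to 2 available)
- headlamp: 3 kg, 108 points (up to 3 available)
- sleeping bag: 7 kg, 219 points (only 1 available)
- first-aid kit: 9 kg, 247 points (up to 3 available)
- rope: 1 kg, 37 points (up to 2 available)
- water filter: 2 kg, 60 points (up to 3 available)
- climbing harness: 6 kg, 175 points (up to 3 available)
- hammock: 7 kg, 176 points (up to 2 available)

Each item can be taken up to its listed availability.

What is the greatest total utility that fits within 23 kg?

855

By utility per kg: crampons 37.62, rope 37.00, headlamp 36.00, sleeping bag 31.29 lead.
A density-first pass picks 2×crampons + headlamp + 2×rope + water filter — 844 at 23 kg.
Replace rope and water filter with headlamp: the trade gains 11 net, giving 855 at 23 kg.
That's the maximum — no swap from here does better than 855.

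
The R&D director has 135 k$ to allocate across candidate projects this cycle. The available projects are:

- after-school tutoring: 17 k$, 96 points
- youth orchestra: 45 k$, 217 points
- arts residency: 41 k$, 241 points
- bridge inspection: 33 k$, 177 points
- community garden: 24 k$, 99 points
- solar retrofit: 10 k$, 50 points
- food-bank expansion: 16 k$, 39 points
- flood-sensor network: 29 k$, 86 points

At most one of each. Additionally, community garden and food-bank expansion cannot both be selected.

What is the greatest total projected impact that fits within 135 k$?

Ranking by ratio (projected impact/k$): arts residency 5.88, after-school tutoring 5.65, bridge inspection 5.36, solar retrofit 5.00.
Greedy by ratio would take after-school tutoring + arts residency + bridge inspection + community garden + solar retrofit: 125 k$ used, total 663.
The 41 k$ tied up in after-school tutoring and community garden is better spent on youth orchestra — total rises to 685 (129 k$).
That's the maximum — no feasible swap from here does better than 685.

685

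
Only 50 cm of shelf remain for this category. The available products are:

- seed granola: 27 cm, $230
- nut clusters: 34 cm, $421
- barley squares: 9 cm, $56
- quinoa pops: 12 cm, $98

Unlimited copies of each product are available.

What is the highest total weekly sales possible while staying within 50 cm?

519

Ranking by ratio (weekly sales/cm): nut clusters 12.38, seed granola 8.52, quinoa pops 8.17, barley squares 6.22.
Nut clusters + quinoa pops uses 46 of the 50 cm and totals 519.
Every other selection either busts 50 cm or fails to beat 519.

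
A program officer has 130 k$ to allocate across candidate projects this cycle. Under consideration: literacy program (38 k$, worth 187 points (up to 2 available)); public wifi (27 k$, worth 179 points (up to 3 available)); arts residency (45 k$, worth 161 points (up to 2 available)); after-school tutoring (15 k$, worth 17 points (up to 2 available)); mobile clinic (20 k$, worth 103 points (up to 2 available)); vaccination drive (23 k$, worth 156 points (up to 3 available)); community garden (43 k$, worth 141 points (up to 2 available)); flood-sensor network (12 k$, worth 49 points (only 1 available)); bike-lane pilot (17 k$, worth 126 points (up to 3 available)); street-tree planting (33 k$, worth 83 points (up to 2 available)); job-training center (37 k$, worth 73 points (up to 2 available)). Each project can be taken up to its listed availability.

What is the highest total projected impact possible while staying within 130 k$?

899

The ratio heuristic lands on 3×vaccination drive + 3×bike-lane pilot (846) but leaves 10 k$ idle.
The 17 k$ tied up in bike-lane pilot is better spent on public wifi — total rises to 899 (130 k$).
Every other selection either busts 130 k$ or exceeds an availability limit or fails to beat 899.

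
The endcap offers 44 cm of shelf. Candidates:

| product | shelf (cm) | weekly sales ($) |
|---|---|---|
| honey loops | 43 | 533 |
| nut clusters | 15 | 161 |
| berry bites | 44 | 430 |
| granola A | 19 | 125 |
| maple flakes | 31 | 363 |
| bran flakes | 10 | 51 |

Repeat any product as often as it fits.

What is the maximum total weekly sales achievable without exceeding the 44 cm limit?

Best packing: honey loops — 43 cm, 533 total.
That's the maximum — no swap from here does better than 533.

533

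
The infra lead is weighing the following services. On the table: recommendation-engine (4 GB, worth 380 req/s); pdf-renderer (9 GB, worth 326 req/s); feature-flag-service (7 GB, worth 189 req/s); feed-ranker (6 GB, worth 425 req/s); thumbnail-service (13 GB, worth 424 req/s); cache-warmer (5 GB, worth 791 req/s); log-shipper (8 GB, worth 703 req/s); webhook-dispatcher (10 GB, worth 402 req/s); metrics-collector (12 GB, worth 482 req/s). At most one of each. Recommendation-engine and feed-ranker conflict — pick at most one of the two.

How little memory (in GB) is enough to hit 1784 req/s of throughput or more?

Look for the lowest-memory combination reaching 1784.
recommendation-engine + cache-warmer + log-shipper reaches 1874 using 17 GB.
Any bundle with less than 17 GB falls short of 1784.

17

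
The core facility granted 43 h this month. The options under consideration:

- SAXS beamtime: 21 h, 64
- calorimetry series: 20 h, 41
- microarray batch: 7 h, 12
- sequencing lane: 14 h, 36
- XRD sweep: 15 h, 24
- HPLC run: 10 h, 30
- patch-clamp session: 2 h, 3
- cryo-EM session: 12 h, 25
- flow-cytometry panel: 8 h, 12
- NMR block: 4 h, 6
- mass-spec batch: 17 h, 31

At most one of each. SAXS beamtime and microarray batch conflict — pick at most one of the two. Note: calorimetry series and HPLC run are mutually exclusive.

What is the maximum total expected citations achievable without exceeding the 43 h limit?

119

The ratio ordering already packs tightly: SAXS beamtime + HPLC run + cryo-EM session, 43 h, 119.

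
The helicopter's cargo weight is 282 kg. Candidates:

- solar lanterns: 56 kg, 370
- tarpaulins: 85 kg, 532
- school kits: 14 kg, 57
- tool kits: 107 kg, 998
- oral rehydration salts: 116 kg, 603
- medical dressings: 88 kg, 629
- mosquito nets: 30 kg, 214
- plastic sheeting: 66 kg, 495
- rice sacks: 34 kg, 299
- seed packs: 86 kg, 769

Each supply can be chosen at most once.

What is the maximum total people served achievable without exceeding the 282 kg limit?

The ratio heuristic lands on school kits + tool kits + mosquito nets + rice sacks + seed packs (2337) but leaves 11 kg idle.
Dropping school kits and mosquito nets and rice sacks frees 78 kg; slotting in medical dressings (88 kg) lifts the total to 2396 at 281 kg.
Runner-up solar lanterns + tool kits + mosquito nets + seed packs tops out at 2351.

2396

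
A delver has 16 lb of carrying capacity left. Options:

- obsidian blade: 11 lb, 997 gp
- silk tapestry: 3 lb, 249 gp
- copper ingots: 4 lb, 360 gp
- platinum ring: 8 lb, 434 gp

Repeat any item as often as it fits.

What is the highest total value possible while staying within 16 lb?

Taking the top-ratio items first gives obsidian blade + copper ingots for 1357 (15 lb).
Replace obsidian blade with 3×copper ingots: the trade gains 83 net, giving 1440 at 16 lb.
Every other selection either busts 16 lb or fails to beat 1440.

1440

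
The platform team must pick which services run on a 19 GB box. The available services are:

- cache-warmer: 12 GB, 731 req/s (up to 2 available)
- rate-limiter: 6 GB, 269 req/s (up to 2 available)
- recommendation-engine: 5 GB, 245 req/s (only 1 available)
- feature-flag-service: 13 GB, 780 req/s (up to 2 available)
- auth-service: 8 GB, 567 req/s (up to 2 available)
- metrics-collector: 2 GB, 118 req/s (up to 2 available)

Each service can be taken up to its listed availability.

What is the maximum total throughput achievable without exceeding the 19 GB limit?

1252

Taking 2×auth-service + metrics-collector: 18 GB used, 1252 in throughput.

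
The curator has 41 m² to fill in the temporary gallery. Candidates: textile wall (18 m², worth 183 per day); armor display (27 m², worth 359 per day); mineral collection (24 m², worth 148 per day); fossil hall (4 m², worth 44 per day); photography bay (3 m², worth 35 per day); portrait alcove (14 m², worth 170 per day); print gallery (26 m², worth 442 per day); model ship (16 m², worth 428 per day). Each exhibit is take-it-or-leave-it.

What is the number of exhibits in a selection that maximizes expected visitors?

4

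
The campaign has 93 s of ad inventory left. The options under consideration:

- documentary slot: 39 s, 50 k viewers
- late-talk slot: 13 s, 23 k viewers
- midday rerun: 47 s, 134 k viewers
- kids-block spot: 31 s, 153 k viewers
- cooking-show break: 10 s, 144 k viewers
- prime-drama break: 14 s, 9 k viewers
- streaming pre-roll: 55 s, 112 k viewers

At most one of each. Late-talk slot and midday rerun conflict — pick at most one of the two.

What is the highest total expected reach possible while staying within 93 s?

431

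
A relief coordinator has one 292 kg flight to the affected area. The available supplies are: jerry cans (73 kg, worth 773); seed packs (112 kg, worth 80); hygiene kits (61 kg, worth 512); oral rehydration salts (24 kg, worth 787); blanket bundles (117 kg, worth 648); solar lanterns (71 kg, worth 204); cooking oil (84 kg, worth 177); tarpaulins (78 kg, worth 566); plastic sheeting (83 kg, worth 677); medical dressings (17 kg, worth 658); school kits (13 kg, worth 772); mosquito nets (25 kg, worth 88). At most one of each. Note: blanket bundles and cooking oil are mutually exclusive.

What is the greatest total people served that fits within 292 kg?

4233

Taking the top-ratio supplies first gives jerry cans + hygiene kits + oral rehydration salts + plastic sheeting + medical dressings + school kits for 4179 (271 kg).
The 61 kg tied up in hygiene kits is better spent on tarpaulins — total rises to 4233 (288 kg).
The spare 4 kg is too small for any remaining supply, and no feasible exchange beats 4233.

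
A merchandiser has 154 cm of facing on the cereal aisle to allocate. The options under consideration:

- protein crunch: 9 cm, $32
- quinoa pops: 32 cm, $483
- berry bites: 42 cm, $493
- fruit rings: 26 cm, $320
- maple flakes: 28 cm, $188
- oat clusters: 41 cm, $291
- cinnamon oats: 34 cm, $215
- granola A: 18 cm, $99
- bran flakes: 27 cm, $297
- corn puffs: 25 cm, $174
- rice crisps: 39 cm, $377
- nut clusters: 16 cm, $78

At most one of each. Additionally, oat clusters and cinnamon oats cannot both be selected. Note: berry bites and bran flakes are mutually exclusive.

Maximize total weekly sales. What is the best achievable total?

1705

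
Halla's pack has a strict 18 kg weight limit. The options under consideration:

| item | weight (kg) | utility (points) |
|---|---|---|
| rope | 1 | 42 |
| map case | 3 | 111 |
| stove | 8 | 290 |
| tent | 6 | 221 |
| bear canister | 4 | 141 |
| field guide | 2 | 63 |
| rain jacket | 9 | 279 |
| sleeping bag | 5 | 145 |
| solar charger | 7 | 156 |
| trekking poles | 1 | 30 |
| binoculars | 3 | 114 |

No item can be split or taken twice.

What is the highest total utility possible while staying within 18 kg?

Density check — rope 42.00, binoculars 38.00, map case 37.00 are the best per kg.
Greedy by ratio would take rope + map case + tent + bear canister + trekking poles + binoculars: 18 kg used, total 659.
The 8 kg tied up in map case and bear canister and trekking poles is better spent on stove — total rises to 667 (18 kg).
Next best is rope + map case + stove + tent at 664 (18 kg) — short by 3.

667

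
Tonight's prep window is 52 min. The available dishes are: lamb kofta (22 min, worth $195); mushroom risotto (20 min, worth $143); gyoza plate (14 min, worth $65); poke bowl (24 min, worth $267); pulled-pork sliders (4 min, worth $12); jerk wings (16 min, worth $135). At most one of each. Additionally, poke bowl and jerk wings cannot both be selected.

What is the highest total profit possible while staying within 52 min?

Lamb kofta + poke bowl + pulled-pork sliders uses 50 of the 52 min and totals 474.
Runner-up lamb kofta + poke bowl tops out at 462.

474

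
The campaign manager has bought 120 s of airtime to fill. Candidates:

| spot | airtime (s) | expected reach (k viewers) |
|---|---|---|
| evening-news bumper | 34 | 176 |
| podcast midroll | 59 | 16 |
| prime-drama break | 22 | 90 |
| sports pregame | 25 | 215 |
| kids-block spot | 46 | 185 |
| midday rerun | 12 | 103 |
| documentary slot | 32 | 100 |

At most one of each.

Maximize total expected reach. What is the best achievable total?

679

Ranking by ratio (expected reach/s): sports pregame 8.60, midday rerun 8.58, evening-news bumper 5.18.
Greedy by ratio would take evening-news bumper + prime-drama break + sports pregame + midday rerun: 93 s used, total 584.
Dropping prime-drama break frees 22 s; slotting in kids-block spot (46 s) lifts the total to 679 at 117 s.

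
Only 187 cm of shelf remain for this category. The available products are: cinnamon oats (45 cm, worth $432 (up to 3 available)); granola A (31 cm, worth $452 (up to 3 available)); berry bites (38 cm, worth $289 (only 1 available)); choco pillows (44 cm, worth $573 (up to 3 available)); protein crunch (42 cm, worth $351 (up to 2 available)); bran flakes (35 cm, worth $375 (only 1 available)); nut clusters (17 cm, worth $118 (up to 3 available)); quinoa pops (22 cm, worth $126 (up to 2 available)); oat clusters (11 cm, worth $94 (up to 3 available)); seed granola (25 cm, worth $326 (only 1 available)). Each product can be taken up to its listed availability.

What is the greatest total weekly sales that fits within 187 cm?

Density check — granola A 14.58, seed granola 13.04, choco pillows 13.02, bran flakes 10.71 are the best per cm.
Greedy by ratio would take 3×granola A + choco pillows + 2×oat clusters + seed granola: 184 cm used, total 2443.
The 47 cm tied up in 2×oat clusters and seed granola is better spent on choco pillows — total rises to 2502 (181 cm).

2502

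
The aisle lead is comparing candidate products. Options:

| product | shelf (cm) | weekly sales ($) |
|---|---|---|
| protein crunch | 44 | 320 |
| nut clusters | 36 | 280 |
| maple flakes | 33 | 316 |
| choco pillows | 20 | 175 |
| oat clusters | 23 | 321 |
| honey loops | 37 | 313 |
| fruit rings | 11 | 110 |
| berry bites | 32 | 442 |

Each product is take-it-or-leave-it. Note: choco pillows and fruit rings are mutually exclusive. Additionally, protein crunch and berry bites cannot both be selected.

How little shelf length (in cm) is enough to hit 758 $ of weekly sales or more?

55

Minimise cm subject to total weekly sales ≥ 758.
Taking oat clusters + berry bites gives 763 (≥ 758) for 55 cm.
Any bundle with less than 55 cm falls short of 758.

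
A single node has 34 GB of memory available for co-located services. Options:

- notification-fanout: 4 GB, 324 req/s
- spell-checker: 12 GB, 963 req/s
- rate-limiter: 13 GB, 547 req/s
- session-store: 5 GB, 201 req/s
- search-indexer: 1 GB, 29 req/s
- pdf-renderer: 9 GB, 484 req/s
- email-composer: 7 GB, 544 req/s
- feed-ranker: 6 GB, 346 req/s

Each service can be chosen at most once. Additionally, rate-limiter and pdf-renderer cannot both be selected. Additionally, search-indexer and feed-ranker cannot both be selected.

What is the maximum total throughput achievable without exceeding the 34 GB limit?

2378

By throughput per GB: notification-fanout 81.00, spell-checker 80.25, email-composer 77.71, feed-ranker 57.67 lead.
The ratio ordering already packs tightly: notification-fanout + spell-checker + session-store + email-composer + feed-ranker, 34 GB, 2378.
Runner-up notification-fanout + spell-checker + search-indexer + pdf-renderer + email-composer tops out at 2344.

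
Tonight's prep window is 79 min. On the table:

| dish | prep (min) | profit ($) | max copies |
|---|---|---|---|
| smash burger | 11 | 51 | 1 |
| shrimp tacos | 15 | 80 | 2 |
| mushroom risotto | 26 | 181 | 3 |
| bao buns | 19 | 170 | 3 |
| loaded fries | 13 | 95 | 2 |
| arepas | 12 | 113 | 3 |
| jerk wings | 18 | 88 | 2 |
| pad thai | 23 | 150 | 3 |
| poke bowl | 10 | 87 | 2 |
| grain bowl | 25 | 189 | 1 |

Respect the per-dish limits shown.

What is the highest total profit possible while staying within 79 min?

710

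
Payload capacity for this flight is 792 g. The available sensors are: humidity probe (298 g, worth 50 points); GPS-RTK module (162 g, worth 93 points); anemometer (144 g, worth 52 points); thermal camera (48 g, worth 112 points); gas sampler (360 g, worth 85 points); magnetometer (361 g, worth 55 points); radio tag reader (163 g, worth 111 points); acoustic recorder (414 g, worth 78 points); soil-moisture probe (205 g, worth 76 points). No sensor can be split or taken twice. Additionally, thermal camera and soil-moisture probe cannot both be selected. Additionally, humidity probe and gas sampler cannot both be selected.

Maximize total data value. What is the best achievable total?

401

Taking GPS-RTK module + thermal camera + gas sampler + radio tag reader: 733 g used, 401 in data value.
Runner-up GPS-RTK module + thermal camera + radio tag reader + acoustic recorder tops out at 394.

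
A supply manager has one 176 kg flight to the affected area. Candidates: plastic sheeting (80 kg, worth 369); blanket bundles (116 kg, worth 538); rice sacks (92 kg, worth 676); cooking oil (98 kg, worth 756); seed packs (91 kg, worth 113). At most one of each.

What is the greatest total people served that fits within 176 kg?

1045

A density-first pass picks cooking oil — 756 at 98 kg.
The 98 kg tied up in cooking oil is better spent on plastic sheeting + rice sacks — total rises to 1045 (172 kg).
Next best is cooking oil at 756 (98 kg) — short by 289.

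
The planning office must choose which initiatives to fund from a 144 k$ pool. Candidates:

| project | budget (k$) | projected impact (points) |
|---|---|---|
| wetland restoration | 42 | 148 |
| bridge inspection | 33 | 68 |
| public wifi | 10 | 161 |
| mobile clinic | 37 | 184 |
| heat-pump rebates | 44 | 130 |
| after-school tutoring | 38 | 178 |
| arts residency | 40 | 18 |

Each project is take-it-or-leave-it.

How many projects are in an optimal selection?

4

Best achievable projected impact is 671.
One optimal bundle: wetland restoration + public wifi + mobile clinic + after-school tutoring (127 k$).
All optima have 4 projects.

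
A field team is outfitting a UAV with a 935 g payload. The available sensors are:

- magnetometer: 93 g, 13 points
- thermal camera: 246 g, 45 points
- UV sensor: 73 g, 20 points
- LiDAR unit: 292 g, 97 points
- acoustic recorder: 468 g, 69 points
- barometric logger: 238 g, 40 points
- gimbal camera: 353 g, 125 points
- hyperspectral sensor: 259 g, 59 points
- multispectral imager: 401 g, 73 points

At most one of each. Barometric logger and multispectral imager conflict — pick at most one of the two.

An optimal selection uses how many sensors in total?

3

Best achievable data value is 281.
LiDAR unit + gimbal camera + hyperspectral sensor hits 281 at 904 g.
Every optimal selection uses 3 sensors.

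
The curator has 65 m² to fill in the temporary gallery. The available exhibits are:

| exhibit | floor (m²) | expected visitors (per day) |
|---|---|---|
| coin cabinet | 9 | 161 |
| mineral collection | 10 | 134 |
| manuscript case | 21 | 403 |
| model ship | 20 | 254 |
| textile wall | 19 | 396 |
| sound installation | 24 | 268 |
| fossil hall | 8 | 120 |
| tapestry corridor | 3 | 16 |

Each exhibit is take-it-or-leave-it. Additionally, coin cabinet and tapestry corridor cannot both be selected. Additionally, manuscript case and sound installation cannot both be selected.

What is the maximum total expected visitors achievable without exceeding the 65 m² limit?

Density check — textile wall 20.84, manuscript case 19.19, coin cabinet 17.89 are the best per m².
Taking coin cabinet + mineral collection + manuscript case + textile wall: 59 m² used, 1094 in expected visitors.
Nothing else feasible within 65 m² beats 1094.

1094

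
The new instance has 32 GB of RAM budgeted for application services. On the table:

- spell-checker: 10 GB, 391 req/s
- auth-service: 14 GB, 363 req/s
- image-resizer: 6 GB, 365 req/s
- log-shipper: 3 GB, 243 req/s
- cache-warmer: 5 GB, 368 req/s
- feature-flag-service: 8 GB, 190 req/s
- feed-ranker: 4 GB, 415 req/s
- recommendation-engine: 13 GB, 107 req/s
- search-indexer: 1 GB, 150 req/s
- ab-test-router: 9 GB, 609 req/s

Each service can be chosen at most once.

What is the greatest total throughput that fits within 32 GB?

2176

By throughput per GB: search-indexer 150.00, feed-ranker 103.75, log-shipper 81.00 lead.
Greedy by ratio would take image-resizer + log-shipper + cache-warmer + feed-ranker + search-indexer + ab-test-router: 28 GB used, total 2150.
Replace image-resizer with spell-checker: the trade gains 26 net, giving 2176 at 32 GB.
Every other selection either busts 32 GB or fails to beat 2176.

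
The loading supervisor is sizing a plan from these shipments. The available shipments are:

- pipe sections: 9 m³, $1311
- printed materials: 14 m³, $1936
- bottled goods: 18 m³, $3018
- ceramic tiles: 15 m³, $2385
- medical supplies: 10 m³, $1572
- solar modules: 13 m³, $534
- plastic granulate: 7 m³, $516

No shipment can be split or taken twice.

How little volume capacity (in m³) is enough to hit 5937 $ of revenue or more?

41

Look for the lowest-volume combination reaching 5937.
Taking pipe sections + printed materials + bottled goods gives 6265 (≥ 5937) for 41 m³.
Any bundle with less than 41 m³ falls short of 5937.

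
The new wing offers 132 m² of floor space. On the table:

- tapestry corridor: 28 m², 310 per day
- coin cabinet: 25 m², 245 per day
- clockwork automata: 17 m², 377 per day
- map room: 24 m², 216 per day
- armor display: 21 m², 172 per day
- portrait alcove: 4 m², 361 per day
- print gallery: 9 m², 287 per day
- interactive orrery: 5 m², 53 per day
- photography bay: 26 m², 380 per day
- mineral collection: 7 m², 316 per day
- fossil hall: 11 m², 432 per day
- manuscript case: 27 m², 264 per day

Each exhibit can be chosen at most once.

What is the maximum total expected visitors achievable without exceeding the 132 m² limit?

2761

Density check — portrait alcove 90.25, mineral collection 45.14, fossil hall 39.27 are the best per m².
The ratio ordering already packs tightly: tapestry corridor + coin cabinet + clockwork automata + portrait alcove + print gallery + interactive orrery + photography bay + mineral collection + fossil hall, 132 m², 2761.
That's the maximum — no swap from here does better than 2761.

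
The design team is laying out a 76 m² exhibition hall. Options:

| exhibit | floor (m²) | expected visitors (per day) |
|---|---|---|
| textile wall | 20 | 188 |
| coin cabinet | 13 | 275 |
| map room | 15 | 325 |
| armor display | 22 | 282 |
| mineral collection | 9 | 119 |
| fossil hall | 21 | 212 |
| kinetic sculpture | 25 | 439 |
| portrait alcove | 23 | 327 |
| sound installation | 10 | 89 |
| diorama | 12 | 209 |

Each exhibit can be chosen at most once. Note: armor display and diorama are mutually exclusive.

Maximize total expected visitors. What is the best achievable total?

1367

The ratio ordering already packs tightly: coin cabinet + map room + mineral collection + kinetic sculpture + diorama, 74 m², 1367.
An exhaustive check of the 1024 subsets confirms 1367.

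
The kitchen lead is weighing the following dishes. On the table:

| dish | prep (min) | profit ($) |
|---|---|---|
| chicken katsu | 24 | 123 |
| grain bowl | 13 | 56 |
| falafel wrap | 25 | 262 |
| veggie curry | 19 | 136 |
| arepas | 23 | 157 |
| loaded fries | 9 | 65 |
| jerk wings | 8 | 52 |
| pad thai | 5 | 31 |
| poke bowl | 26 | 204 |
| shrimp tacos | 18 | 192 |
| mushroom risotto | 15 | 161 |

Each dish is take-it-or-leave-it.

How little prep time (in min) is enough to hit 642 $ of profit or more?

Minimise min subject to total profit ≥ 642.
falafel wrap + pad thai + shrimp tacos + mushroom risotto reaches 646 using 63 min.
Any bundle with less than 63 min falls short of 642.

63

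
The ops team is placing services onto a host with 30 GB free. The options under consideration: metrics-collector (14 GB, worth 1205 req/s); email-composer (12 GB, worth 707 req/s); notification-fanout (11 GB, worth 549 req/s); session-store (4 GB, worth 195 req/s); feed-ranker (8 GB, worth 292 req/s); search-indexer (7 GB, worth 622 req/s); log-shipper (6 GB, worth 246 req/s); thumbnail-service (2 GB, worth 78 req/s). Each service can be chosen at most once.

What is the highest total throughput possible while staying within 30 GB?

2151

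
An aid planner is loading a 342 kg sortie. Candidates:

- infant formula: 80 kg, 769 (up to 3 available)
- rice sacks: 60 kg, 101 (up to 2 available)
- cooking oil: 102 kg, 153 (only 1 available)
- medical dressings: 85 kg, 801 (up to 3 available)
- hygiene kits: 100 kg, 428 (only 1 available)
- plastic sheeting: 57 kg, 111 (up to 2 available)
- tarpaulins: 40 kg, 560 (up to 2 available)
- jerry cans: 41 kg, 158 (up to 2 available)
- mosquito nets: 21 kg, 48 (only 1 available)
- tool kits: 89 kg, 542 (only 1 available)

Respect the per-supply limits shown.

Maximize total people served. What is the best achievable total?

3523

Ranking by ratio (people served/kg): tarpaulins 14.00, infant formula 9.61, medical dressings 9.42.
Taking the top-ratio supplies first gives 3×infant formula + 2×tarpaulins + mosquito nets for 3475 (341 kg).
The 261 kg tied up in 3×infant formula and mosquito nets is better spent on 3×medical dressings — total rises to 3523 (335 kg).
Nothing else within 342 kg beats 3523.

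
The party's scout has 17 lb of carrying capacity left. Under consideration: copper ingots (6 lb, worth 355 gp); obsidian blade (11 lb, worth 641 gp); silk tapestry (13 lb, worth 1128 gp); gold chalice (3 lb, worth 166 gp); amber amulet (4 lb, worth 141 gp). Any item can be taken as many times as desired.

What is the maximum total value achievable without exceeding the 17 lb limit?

1294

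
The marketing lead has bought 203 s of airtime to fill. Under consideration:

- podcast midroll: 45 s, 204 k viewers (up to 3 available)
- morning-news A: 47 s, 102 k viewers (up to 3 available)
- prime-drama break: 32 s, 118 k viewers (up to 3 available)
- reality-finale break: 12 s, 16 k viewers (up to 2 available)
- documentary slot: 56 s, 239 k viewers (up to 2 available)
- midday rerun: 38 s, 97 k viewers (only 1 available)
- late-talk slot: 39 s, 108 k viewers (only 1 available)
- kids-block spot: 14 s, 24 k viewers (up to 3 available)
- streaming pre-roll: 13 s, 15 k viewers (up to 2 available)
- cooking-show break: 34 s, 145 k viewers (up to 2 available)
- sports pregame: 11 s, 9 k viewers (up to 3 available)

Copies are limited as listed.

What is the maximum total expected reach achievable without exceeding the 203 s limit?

902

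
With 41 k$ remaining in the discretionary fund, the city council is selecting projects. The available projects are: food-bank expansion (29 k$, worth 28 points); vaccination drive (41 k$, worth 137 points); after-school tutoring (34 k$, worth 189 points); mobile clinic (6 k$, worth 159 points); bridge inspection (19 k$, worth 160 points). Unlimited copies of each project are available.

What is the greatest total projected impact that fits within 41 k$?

954

Taking 6×mobile clinic: 36 k$ used, 954 in projected impact.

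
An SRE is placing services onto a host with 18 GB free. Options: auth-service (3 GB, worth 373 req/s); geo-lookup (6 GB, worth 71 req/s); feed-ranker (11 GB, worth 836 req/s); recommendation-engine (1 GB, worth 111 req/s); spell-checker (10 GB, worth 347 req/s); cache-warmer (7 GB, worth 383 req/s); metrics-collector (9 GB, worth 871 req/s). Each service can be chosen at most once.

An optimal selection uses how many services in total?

3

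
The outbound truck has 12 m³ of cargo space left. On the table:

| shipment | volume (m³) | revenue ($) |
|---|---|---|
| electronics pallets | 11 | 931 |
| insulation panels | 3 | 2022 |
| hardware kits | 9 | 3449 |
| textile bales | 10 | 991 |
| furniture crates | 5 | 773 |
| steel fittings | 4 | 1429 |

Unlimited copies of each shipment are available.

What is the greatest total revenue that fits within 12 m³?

8088

Best packing: 4×insulation panels — 12 m³, 8088 total.
No other feasible combination exceeds 8088.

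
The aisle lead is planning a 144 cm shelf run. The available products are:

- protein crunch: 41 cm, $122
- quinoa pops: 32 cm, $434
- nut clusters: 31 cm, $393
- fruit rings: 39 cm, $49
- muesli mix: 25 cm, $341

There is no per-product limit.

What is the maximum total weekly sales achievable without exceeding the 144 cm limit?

1902

Taking the top-ratio products first gives 5×muesli mix for 1705 (125 cm).
Replace 3×muesli mix with quinoa pops + 2×nut clusters: the trade gains 197 net, giving 1902 at 144 cm.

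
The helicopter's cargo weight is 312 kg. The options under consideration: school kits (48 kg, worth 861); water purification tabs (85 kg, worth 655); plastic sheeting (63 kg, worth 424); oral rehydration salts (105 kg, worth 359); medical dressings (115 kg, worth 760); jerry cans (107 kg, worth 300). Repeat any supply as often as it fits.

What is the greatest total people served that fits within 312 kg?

5166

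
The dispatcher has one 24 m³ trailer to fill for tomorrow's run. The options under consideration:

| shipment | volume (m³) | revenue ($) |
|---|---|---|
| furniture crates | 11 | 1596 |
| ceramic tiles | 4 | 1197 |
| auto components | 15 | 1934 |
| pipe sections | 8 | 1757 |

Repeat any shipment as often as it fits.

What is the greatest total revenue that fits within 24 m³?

7182

Density check — ceramic tiles 299.25, pipe sections 219.62, furniture crates 145.09, auto components 128.93 are the best per m³.
Best packing: 6×ceramic tiles — 24 m³, 7182 total.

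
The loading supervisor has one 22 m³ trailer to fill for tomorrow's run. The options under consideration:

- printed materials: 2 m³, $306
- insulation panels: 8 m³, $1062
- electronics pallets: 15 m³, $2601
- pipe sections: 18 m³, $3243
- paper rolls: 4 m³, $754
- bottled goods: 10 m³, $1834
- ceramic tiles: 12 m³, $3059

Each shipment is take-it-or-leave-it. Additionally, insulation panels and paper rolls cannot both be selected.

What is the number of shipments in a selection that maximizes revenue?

2

Optimal total is 4893.
One optimal bundle: bottled goods + ceramic tiles (22 m³).
Any selection reaching 4893 contains exactly 2 shipments.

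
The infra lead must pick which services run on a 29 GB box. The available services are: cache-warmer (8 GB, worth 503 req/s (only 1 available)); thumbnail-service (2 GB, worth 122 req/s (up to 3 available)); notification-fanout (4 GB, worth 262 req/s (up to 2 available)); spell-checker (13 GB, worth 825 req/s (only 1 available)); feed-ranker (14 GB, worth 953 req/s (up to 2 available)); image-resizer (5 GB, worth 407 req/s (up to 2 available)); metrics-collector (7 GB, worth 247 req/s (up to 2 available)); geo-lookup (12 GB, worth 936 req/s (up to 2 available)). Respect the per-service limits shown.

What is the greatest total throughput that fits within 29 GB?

2279

Filling by ratio: thumbnail-service + notification-fanout + 2×image-resizer + geo-lookup for 2134, with 1 GB left unused.
The 11 GB tied up in thumbnail-service and notification-fanout and image-resizer is better spent on geo-lookup — total rises to 2279 (29 GB).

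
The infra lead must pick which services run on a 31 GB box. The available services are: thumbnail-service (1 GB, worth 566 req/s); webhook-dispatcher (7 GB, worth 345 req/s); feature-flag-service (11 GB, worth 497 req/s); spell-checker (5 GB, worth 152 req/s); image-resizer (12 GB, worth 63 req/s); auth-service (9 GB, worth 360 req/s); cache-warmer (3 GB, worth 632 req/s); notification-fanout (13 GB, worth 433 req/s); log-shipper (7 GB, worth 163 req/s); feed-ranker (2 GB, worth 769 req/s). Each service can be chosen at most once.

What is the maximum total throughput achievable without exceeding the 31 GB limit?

2976

The ratio heuristic lands on thumbnail-service + webhook-dispatcher + feature-flag-service + spell-checker + cache-warmer + feed-ranker (2961) but leaves 2 GB idle.
The 7 GB tied up in webhook-dispatcher is better spent on auth-service — total rises to 2976 (31 GB).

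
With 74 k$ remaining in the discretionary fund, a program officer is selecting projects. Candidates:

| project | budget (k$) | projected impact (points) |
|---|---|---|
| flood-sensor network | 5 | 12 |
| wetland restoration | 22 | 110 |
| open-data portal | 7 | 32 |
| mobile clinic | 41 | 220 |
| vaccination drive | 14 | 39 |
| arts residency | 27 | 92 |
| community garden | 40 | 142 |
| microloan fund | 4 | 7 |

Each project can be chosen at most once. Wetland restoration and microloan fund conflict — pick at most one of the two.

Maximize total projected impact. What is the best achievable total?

Wetland restoration + open-data portal + mobile clinic uses 70 of the 74 k$ and totals 362.
An exhaustive check of the 256 subsets confirms 362.

362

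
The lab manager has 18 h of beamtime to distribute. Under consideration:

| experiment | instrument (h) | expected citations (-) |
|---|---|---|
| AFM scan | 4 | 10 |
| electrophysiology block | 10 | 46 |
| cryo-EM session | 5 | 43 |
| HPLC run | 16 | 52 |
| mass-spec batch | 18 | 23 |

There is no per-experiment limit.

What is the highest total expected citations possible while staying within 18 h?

129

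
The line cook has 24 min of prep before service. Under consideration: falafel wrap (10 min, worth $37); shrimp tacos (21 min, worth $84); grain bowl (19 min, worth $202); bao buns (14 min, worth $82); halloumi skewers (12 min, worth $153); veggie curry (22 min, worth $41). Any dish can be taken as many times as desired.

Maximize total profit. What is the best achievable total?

306

Taking 2×halloumi skewers: 24 min used, 306 in profit.
No other feasible combination exceeds 306.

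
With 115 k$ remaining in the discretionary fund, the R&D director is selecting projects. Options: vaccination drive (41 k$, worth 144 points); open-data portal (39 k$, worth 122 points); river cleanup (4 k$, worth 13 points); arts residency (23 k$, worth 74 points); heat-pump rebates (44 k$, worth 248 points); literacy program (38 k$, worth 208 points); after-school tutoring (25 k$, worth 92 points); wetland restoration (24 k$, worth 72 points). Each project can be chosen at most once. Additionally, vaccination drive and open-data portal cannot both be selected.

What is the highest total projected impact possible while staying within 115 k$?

561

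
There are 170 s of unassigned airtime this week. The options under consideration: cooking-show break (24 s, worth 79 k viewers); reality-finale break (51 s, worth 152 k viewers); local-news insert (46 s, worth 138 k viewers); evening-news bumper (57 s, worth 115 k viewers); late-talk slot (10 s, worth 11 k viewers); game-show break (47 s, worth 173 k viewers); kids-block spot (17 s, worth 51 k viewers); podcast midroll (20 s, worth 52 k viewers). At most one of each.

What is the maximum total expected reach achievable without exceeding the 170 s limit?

542

Ranking by ratio (expected reach/s): game-show break 3.68, cooking-show break 3.29, local-news insert 3.00, kids-block spot 3.00.
A density-first pass picks cooking-show break + local-news insert + late-talk slot + game-show break + kids-block spot + podcast midroll — 504 at 164 s.
Dropping late-talk slot and kids-block spot and podcast midroll frees 47 s; slotting in reality-finale break (51 s) lifts the total to 542 at 168 s.
Every other selection either busts 170 s or fails to beat 542.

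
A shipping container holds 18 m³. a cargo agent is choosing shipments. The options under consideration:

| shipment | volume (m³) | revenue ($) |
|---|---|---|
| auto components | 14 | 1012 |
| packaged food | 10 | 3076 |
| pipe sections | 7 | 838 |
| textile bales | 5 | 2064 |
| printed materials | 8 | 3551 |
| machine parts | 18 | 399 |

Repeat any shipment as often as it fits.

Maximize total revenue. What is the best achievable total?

By revenue per m³: printed materials 443.88, textile bales 412.80, packaged food 307.60, pipe sections 119.71 lead.
Greedy by ratio would take 2×printed materials: 16 m³ used, total 7102.
The 8 m³ tied up in printed materials is better spent on 2×textile bales — total rises to 7679 (18 m³).

7679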